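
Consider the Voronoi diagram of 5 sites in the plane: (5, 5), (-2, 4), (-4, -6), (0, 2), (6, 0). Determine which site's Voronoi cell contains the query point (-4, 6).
Nearest site = (-2, 4)

The Voronoi cell of site s contains exactly those query points closer to s than to any other site. Compute squared distances from q = (-4, 6) to each site:
  (-2 − -4)² + (4 − 6)² = 8
  (0 − -4)² + (2 − 6)² = 32
  (5 − -4)² + (5 − 6)² = 82
  (6 − -4)² + (0 − 6)² = 136
  (-4 − -4)² + (-6 − 6)² = 144
Minimum is attained by (-2, 4), so q lies in its Voronoi cell.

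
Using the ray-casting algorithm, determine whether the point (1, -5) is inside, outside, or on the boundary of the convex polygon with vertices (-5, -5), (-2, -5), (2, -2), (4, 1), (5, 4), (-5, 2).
The point (1, -5) lies strictly outside the polygon

Cast a horizontal ray to the right from the query point and count how many polygon edges it crosses (each edge strictly once or zero times, handled with the usual half-open convention). 
Parity of crossings → even ⇒ outside.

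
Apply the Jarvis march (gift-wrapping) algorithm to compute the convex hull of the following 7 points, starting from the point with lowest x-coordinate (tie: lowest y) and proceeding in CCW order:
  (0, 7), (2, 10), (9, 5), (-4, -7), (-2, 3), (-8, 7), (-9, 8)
Hull (CCW) = [(-9, 8), (-4, -7), (9, 5), (2, 10)]

Jarvis march: at each step, from the current hull vertex p, select the next vertex q as the point such that every other point lies strictly to the left of (or on) the directed line p → q. (Equivalently: for every other point r, the cross product (q − p) × (r − p) ≥ 0.)
Starting point (lowest x, tie lowest y): (-9, 8). Wrap until returning to start. Resulting hull: (-9, 8), (-4, -7), (9, 5), (2, 10).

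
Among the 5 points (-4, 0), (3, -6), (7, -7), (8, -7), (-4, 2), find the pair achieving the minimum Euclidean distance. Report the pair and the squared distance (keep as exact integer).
Pair = ((7, -7), (8, -7)); squared distance = 1

Compute all C(5, 2) = 10 pairwise squared distances (x_i − x_j)² + (y_i − y_j)². The minimum is 1, attained by the pair ((7, -7), (8, -7)).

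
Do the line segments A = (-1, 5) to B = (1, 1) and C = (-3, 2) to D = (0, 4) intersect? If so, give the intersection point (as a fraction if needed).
Yes; intersection at (-3/8, 15/4) (t = 5/16 on AB, s = 7/8 on CD)

Parametrize AB as A + t(B − A) = (-1 + 2 t, 5 + -4 t) and CD as C + s(D − C) = (-3 + 3 s, 2 + 2 s). Solve the linear system for (t, s). Determinant = -16 ≠ 0, so a unique intersection of the containing lines exists. Solution: t = 5/16, s = 7/8 — both in [0, 1], so the segments cross. Intersection point: (-3/8, 15/4).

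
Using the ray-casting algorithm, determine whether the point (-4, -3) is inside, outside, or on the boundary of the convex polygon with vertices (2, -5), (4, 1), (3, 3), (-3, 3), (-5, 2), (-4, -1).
The point (-4, -3) lies strictly outside the polygon

Cast a horizontal ray to the right from the query point and count how many polygon edges it crosses (each edge strictly once or zero times, handled with the usual half-open convention). 
Parity of crossings → even ⇒ outside.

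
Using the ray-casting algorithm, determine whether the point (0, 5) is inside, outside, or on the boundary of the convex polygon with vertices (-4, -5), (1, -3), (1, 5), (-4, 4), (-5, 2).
The point (0, 5) lies strictly outside the polygon

Cast a horizontal ray to the right from the query point and count how many polygon edges it crosses (each edge strictly once or zero times, handled with the usual half-open convention). 
Parity of crossings → even ⇒ outside.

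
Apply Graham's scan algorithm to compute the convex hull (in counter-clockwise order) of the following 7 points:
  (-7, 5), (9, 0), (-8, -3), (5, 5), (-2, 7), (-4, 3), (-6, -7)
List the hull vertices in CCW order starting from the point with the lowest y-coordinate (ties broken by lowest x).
Hull (CCW) = [(-6, -7), (9, 0), (5, 5), (-2, 7), (-7, 5), (-8, -3)]

Graham scan procedure:
  1. Find the pivot p₀ = point with lowest y (tie → lowest x): (-6, -7).
  2. Sort the remaining points by polar angle around p₀.
  3. Walk through sorted points, maintaining a stack; pop the top while the last three entries make a non-left turn (cross product ≤ 0).
  4. Final stack is the convex hull in CCW order: (-6, -7), (9, 0), (5, 5), (-2, 7), (-7, 5), (-8, -3).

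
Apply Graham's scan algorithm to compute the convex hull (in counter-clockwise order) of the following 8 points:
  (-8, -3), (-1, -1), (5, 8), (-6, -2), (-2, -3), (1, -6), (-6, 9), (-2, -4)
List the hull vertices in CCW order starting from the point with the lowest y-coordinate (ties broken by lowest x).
Hull (CCW) = [(1, -6), (5, 8), (-6, 9), (-8, -3)]

Graham scan procedure:
  1. Find the pivot p₀ = point with lowest y (tie → lowest x): (1, -6).
  2. Sort the remaining points by polar angle around p₀.
  3. Walk through sorted points, maintaining a stack; pop the top while the last three entries make a non-left turn (cross product ≤ 0).
  4. Final stack is the convex hull in CCW order: (1, -6), (5, 8), (-6, 9), (-8, -3).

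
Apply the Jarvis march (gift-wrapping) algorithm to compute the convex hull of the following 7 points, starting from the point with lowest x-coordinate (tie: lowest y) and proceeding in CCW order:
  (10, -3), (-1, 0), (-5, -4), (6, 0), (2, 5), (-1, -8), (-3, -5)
Hull (CCW) = [(-5, -4), (-1, -8), (10, -3), (2, 5)]

Jarvis march: at each step, from the current hull vertex p, select the next vertex q as the point such that every other point lies strictly to the left of (or on) the directed line p → q. (Equivalently: for every other point r, the cross product (q − p) × (r − p) ≥ 0.)
Starting point (lowest x, tie lowest y): (-5, -4). Wrap until returning to start. Resulting hull: (-5, -4), (-1, -8), (10, -3), (2, 5).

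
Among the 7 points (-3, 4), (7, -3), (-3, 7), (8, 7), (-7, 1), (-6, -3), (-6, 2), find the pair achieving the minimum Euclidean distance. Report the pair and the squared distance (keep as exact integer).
Pair = ((-7, 1), (-6, 2)); squared distance = 2

Compute all C(7, 2) = 21 pairwise squared distances (x_i − x_j)² + (y_i − y_j)². The minimum is 2, attained by the pair ((-7, 1), (-6, 2)).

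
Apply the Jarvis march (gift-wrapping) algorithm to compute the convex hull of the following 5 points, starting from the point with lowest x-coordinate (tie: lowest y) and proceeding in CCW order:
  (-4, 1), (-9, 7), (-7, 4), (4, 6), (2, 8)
Hull (CCW) = [(-9, 7), (-7, 4), (-4, 1), (4, 6), (2, 8)]

Jarvis march: at each step, from the current hull vertex p, select the next vertex q as the point such that every other point lies strictly to the left of (or on) the directed line p → q. (Equivalently: for every other point r, the cross product (q − p) × (r − p) ≥ 0.)
Starting point (lowest x, tie lowest y): (-9, 7). Wrap until returning to start. Resulting hull: (-9, 7), (-7, 4), (-4, 1), (4, 6), (2, 8).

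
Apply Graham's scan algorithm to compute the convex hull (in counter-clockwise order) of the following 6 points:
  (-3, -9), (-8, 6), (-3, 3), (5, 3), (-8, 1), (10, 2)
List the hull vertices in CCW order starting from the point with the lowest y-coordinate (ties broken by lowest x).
Hull (CCW) = [(-3, -9), (10, 2), (-8, 6), (-8, 1)]

Graham scan procedure:
  1. Find the pivot p₀ = point with lowest y (tie → lowest x): (-3, -9).
  2. Sort the remaining points by polar angle around p₀.
  3. Walk through sorted points, maintaining a stack; pop the top while the last three entries make a non-left turn (cross product ≤ 0).
  4. Final stack is the convex hull in CCW order: (-3, -9), (10, 2), (-8, 6), (-8, 1).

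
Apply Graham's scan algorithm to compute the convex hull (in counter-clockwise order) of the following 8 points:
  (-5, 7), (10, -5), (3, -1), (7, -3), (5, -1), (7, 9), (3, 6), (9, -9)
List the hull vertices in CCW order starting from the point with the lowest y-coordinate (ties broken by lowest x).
Hull (CCW) = [(9, -9), (10, -5), (7, 9), (-5, 7)]

Graham scan procedure:
  1. Find the pivot p₀ = point with lowest y (tie → lowest x): (9, -9).
  2. Sort the remaining points by polar angle around p₀.
  3. Walk through sorted points, maintaining a stack; pop the top while the last three entries make a non-left turn (cross product ≤ 0).
  4. Final stack is the convex hull in CCW order: (9, -9), (10, -5), (7, 9), (-5, 7).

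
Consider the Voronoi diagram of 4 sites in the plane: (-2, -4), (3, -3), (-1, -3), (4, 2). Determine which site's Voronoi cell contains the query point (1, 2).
Nearest site = (4, 2)

The Voronoi cell of site s contains exactly those query points closer to s than to any other site. Compute squared distances from q = (1, 2) to each site:
  (4 − 1)² + (2 − 2)² = 9
  (-1 − 1)² + (-3 − 2)² = 29
  (3 − 1)² + (-3 − 2)² = 29
  (-2 − 1)² + (-4 − 2)² = 45
Minimum is attained by (4, 2), so q lies in its Voronoi cell.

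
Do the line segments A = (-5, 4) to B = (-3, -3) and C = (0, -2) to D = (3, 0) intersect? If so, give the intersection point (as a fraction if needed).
No (intersection of containing lines falls outside at least one segment)

Parametrize and solve: t = 28/25, s = -23/25. At least one of these is outside [0, 1], so the segments do not intersect.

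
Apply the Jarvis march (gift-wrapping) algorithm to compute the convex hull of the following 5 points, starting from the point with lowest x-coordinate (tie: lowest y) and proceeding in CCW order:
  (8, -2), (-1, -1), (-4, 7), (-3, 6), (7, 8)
Hull (CCW) = [(-4, 7), (-1, -1), (8, -2), (7, 8)]

Jarvis march: at each step, from the current hull vertex p, select the next vertex q as the point such that every other point lies strictly to the left of (or on) the directed line p → q. (Equivalently: for every other point r, the cross product (q − p) × (r − p) ≥ 0.)
Starting point (lowest x, tie lowest y): (-4, 7). Wrap until returning to start. Resulting hull: (-4, 7), (-1, -1), (8, -2), (7, 8).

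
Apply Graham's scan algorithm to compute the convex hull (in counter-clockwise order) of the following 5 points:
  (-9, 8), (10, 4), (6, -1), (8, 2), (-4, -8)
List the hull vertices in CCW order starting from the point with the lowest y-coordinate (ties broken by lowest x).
Hull (CCW) = [(-4, -8), (6, -1), (10, 4), (-9, 8)]

Graham scan procedure:
  1. Find the pivot p₀ = point with lowest y (tie → lowest x): (-4, -8).
  2. Sort the remaining points by polar angle around p₀.
  3. Walk through sorted points, maintaining a stack; pop the top while the last three entries make a non-left turn (cross product ≤ 0).
  4. Final stack is the convex hull in CCW order: (-4, -8), (6, -1), (10, 4), (-9, 8).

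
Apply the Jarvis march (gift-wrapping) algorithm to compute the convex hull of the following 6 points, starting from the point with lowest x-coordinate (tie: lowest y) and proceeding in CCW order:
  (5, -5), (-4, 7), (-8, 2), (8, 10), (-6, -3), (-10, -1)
Hull (CCW) = [(-10, -1), (-6, -3), (5, -5), (8, 10), (-4, 7), (-8, 2)]

Jarvis march: at each step, from the current hull vertex p, select the next vertex q as the point such that every other point lies strictly to the left of (or on) the directed line p → q. (Equivalently: for every other point r, the cross product (q − p) × (r − p) ≥ 0.)
Starting point (lowest x, tie lowest y): (-10, -1). Wrap until returning to start. Resulting hull: (-10, -1), (-6, -3), (5, -5), (8, 10), (-4, 7), (-8, 2).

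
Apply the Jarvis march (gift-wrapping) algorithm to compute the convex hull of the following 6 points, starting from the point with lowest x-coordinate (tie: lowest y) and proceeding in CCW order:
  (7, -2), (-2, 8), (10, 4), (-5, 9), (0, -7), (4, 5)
Hull (CCW) = [(-5, 9), (0, -7), (7, -2), (10, 4)]

Jarvis march: at each step, from the current hull vertex p, select the next vertex q as the point such that every other point lies strictly to the left of (or on) the directed line p → q. (Equivalently: for every other point r, the cross product (q − p) × (r − p) ≥ 0.)
Starting point (lowest x, tie lowest y): (-5, 9). Wrap until returning to start. Resulting hull: (-5, 9), (0, -7), (7, -2), (10, 4).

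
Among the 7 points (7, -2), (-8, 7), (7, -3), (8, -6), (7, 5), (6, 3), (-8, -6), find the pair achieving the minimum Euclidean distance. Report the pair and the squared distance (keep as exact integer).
Pair = ((7, -2), (7, -3)); squared distance = 1

Compute all C(7, 2) = 21 pairwise squared distances (x_i − x_j)² + (y_i − y_j)². The minimum is 1, attained by the pair ((7, -2), (7, -3)).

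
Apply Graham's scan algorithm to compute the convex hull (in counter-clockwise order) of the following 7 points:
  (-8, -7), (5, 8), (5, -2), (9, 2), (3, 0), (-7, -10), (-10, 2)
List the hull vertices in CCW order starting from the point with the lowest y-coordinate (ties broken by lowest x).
Hull (CCW) = [(-7, -10), (5, -2), (9, 2), (5, 8), (-10, 2), (-8, -7)]

Graham scan procedure:
  1. Find the pivot p₀ = point with lowest y (tie → lowest x): (-7, -10).
  2. Sort the remaining points by polar angle around p₀.
  3. Walk through sorted points, maintaining a stack; pop the top while the last three entries make a non-left turn (cross product ≤ 0).
  4. Final stack is the convex hull in CCW order: (-7, -10), (5, -2), (9, 2), (5, 8), (-10, 2), (-8, -7).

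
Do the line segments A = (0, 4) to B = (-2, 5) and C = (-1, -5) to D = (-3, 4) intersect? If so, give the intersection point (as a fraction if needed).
No (intersection of containing lines falls outside at least one segment)

Parametrize and solve: t = 27/16, s = 19/16. At least one of these is outside [0, 1], so the segments do not intersect.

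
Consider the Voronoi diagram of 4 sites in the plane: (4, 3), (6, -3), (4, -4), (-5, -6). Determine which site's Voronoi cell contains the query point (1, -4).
Nearest site = (4, -4)

The Voronoi cell of site s contains exactly those query points closer to s than to any other site. Compute squared distances from q = (1, -4) to each site:
  (4 − 1)² + (-4 − -4)² = 9
  (6 − 1)² + (-3 − -4)² = 26
  (-5 − 1)² + (-6 − -4)² = 40
  (4 − 1)² + (3 − -4)² = 58
Minimum is attained by (4, -4), so q lies in its Voronoi cell.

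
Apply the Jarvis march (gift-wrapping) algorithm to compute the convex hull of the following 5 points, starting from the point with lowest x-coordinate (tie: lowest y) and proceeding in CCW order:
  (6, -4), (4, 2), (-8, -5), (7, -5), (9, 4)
Hull (CCW) = [(-8, -5), (7, -5), (9, 4), (4, 2)]

Jarvis march: at each step, from the current hull vertex p, select the next vertex q as the point such that every other point lies strictly to the left of (or on) the directed line p → q. (Equivalently: for every other point r, the cross product (q − p) × (r − p) ≥ 0.)
Starting point (lowest x, tie lowest y): (-8, -5). Wrap until returning to start. Resulting hull: (-8, -5), (7, -5), (9, 4), (4, 2).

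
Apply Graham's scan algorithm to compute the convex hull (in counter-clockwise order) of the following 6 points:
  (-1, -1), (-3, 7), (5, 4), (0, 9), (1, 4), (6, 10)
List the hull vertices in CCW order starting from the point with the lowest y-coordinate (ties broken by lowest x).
Hull (CCW) = [(-1, -1), (5, 4), (6, 10), (0, 9), (-3, 7)]

Graham scan procedure:
  1. Find the pivot p₀ = point with lowest y (tie → lowest x): (-1, -1).
  2. Sort the remaining points by polar angle around p₀.
  3. Walk through sorted points, maintaining a stack; pop the top while the last three entries make a non-left turn (cross product ≤ 0).
  4. Final stack is the convex hull in CCW order: (-1, -1), (5, 4), (6, 10), (0, 9), (-3, 7).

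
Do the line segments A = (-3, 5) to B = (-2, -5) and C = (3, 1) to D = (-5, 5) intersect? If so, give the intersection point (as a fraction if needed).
Yes; intersection at (-55/19, 75/19) (t = 2/19 on AB, s = 14/19 on CD)

Parametrize AB as A + t(B − A) = (-3 + 1 t, 5 + -10 t) and CD as C + s(D − C) = (3 + -8 s, 1 + 4 s). Solve the linear system for (t, s). Determinant = 76 ≠ 0, so a unique intersection of the containing lines exists. Solution: t = 2/19, s = 14/19 — both in [0, 1], so the segments cross. Intersection point: (-55/19, 75/19).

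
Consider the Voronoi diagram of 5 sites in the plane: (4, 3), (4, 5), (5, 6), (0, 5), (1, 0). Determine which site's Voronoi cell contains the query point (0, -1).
Nearest site = (1, 0)

The Voronoi cell of site s contains exactly those query points closer to s than to any other site. Compute squared distances from q = (0, -1) to each site:
  (1 − 0)² + (0 − -1)² = 2
  (4 − 0)² + (3 − -1)² = 32
  (0 − 0)² + (5 − -1)² = 36
  (4 − 0)² + (5 − -1)² = 52
  (5 − 0)² + (6 − -1)² = 74
Minimum is attained by (1, 0), so q lies in its Voronoi cell.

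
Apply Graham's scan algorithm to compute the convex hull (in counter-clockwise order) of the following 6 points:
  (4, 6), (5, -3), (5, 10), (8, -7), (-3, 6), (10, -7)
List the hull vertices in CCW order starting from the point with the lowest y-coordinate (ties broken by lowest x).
Hull (CCW) = [(8, -7), (10, -7), (5, 10), (-3, 6)]

Graham scan procedure:
  1. Find the pivot p₀ = point with lowest y (tie → lowest x): (8, -7).
  2. Sort the remaining points by polar angle around p₀.
  3. Walk through sorted points, maintaining a stack; pop the top while the last three entries make a non-left turn (cross product ≤ 0).
  4. Final stack is the convex hull in CCW order: (8, -7), (10, -7), (5, 10), (-3, 6).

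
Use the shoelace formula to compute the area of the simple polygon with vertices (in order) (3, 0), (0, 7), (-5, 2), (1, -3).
Area = 39

Shoelace formula: Area = (1/2) |Σ_i (x_i · y_{i+1} − x_{i+1} · y_i)| (indices mod n). Compute each cross term:
  (3)(7) − (0)(0) = 21
  (0)(2) − (-5)(7) = 35
  (-5)(-3) − (1)(2) = 13
  (1)(0) − (3)(-3) = 9
Sum = 78, so (signed) Area = 78/2 = 39, |Area| = 39.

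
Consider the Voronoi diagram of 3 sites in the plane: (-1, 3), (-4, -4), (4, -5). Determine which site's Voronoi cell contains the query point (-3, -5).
Nearest site = (-4, -4)

The Voronoi cell of site s contains exactly those query points closer to s than to any other site. Compute squared distances from q = (-3, -5) to each site:
  (-4 − -3)² + (-4 − -5)² = 2
  (4 − -3)² + (-5 − -5)² = 49
  (-1 − -3)² + (3 − -5)² = 68
Minimum is attained by (-4, -4), so q lies in its Voronoi cell.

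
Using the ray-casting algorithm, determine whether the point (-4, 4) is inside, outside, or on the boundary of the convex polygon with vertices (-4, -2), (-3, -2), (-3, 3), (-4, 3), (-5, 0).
The point (-4, 4) lies strictly outside the polygon

Cast a horizontal ray to the right from the query point and count how many polygon edges it crosses (each edge strictly once or zero times, handled with the usual half-open convention). 
Parity of crossings → even ⇒ outside.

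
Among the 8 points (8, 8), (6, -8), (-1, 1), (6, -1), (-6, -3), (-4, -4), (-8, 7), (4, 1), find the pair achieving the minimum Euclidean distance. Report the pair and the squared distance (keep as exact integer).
Pair = ((-6, -3), (-4, -4)); squared distance = 5

Compute all C(8, 2) = 28 pairwise squared distances (x_i − x_j)² + (y_i − y_j)². The minimum is 5, attained by the pair ((-6, -3), (-4, -4)).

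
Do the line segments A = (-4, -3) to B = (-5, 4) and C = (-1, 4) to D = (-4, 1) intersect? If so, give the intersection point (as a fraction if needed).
No (intersection of containing lines falls outside at least one segment)

Parametrize and solve: t = 1/2, s = 7/6. At least one of these is outside [0, 1], so the segments do not intersect.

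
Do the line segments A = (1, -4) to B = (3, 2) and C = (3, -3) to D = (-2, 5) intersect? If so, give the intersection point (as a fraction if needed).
Yes; intersection at (44/23, -29/23) (t = 21/46 on AB, s = 5/23 on CD)

Parametrize AB as A + t(B − A) = (1 + 2 t, -4 + 6 t) and CD as C + s(D − C) = (3 + -5 s, -3 + 8 s). Solve the linear system for (t, s). Determinant = -46 ≠ 0, so a unique intersection of the containing lines exists. Solution: t = 21/46, s = 5/23 — both in [0, 1], so the segments cross. Intersection point: (44/23, -29/23).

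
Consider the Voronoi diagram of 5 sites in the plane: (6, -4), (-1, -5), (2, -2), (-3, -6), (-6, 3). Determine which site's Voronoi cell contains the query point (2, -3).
Nearest site = (2, -2)

The Voronoi cell of site s contains exactly those query points closer to s than to any other site. Compute squared distances from q = (2, -3) to each site:
  (2 − 2)² + (-2 − -3)² = 1
  (-1 − 2)² + (-5 − -3)² = 13
  (6 − 2)² + (-4 − -3)² = 17
  (-3 − 2)² + (-6 − -3)² = 34
  (-6 − 2)² + (3 − -3)² = 100
Minimum is attained by (2, -2), so q lies in its Voronoi cell.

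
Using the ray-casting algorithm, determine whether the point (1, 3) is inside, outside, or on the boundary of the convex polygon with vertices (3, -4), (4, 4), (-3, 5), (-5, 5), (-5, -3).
The point (1, 3) lies strictly inside the polygon

Cast a horizontal ray to the right from the query point and count how many polygon edges it crosses (each edge strictly once or zero times, handled with the usual half-open convention). 
Parity of crossings → odd ⇒ inside.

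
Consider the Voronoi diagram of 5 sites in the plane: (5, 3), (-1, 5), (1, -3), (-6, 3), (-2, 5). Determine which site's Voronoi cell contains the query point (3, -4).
Nearest site = (1, -3)

The Voronoi cell of site s contains exactly those query points closer to s than to any other site. Compute squared distances from q = (3, -4) to each site:
  (1 − 3)² + (-3 − -4)² = 5
  (5 − 3)² + (3 − -4)² = 53
  (-1 − 3)² + (5 − -4)² = 97
  (-2 − 3)² + (5 − -4)² = 106
  (-6 − 3)² + (3 − -4)² = 130
Minimum is attained by (1, -3), so q lies in its Voronoi cell.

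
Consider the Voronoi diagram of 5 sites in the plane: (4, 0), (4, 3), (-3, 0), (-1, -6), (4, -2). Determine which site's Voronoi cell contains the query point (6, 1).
Nearest site = (4, 0)

The Voronoi cell of site s contains exactly those query points closer to s than to any other site. Compute squared distances from q = (6, 1) to each site:
  (4 − 6)² + (0 − 1)² = 5
  (4 − 6)² + (3 − 1)² = 8
  (4 − 6)² + (-2 − 1)² = 13
  (-3 − 6)² + (0 − 1)² = 82
  (-1 − 6)² + (-6 − 1)² = 98
Minimum is attained by (4, 0), so q lies in its Voronoi cell.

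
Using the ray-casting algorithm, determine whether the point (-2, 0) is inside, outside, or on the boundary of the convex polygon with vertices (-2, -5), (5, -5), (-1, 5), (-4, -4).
The point (-2, 0) lies strictly inside the polygon

Cast a horizontal ray to the right from the query point and count how many polygon edges it crosses (each edge strictly once or zero times, handled with the usual half-open convention). 
Parity of crossings → odd ⇒ inside.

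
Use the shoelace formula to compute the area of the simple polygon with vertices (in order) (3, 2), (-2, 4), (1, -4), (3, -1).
Area = 20

Shoelace formula: Area = (1/2) |Σ_i (x_i · y_{i+1} − x_{i+1} · y_i)| (indices mod n). Compute each cross term:
  (3)(4) − (-2)(2) = 16
  (-2)(-4) − (1)(4) = 4
  (1)(-1) − (3)(-4) = 11
  (3)(2) − (3)(-1) = 9
Sum = 40, so (signed) Area = 40/2 = 20, |Area| = 20.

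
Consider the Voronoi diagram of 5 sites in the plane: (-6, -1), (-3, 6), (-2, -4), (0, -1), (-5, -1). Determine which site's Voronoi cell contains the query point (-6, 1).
Nearest site = (-6, -1)

The Voronoi cell of site s contains exactly those query points closer to s than to any other site. Compute squared distances from q = (-6, 1) to each site:
  (-6 − -6)² + (-1 − 1)² = 4
  (-5 − -6)² + (-1 − 1)² = 5
  (-3 − -6)² + (6 − 1)² = 34
  (0 − -6)² + (-1 − 1)² = 40
  (-2 − -6)² + (-4 − 1)² = 41
Minimum is attained by (-6, -1), so q lies in its Voronoi cell.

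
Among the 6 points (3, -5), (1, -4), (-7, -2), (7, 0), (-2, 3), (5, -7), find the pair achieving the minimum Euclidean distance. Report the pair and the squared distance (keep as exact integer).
Pair = ((3, -5), (1, -4)); squared distance = 5

Compute all C(6, 2) = 15 pairwise squared distances (x_i − x_j)² + (y_i − y_j)². The minimum is 5, attained by the pair ((3, -5), (1, -4)).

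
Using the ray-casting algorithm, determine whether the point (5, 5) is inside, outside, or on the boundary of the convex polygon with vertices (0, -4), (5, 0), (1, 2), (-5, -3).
The point (5, 5) lies strictly outside the polygon

Cast a horizontal ray to the right from the query point and count how many polygon edges it crosses (each edge strictly once or zero times, handled with the usual half-open convention). 
Parity of crossings → even ⇒ outside.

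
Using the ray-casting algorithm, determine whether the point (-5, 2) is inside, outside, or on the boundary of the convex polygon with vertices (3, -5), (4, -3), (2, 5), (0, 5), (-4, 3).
The point (-5, 2) lies strictly outside the polygon

Cast a horizontal ray to the right from the query point and count how many polygon edges it crosses (each edge strictly once or zero times, handled with the usual half-open convention). 
Parity of crossings → even ⇒ outside.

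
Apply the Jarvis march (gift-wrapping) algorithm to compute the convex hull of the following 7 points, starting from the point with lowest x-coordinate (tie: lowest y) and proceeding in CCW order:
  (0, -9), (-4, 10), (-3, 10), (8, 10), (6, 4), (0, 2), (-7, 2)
Hull (CCW) = [(-7, 2), (0, -9), (6, 4), (8, 10), (-4, 10)]

Jarvis march: at each step, from the current hull vertex p, select the next vertex q as the point such that every other point lies strictly to the left of (or on) the directed line p → q. (Equivalently: for every other point r, the cross product (q − p) × (r − p) ≥ 0.)
Starting point (lowest x, tie lowest y): (-7, 2). Wrap until returning to start. Resulting hull: (-7, 2), (0, -9), (6, 4), (8, 10), (-4, 10).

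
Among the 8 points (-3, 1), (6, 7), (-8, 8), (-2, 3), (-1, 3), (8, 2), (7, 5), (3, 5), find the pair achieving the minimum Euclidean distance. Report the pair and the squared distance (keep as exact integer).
Pair = ((-2, 3), (-1, 3)); squared distance = 1

Compute all C(8, 2) = 28 pairwise squared distances (x_i − x_j)² + (y_i − y_j)². The minimum is 1, attained by the pair ((-2, 3), (-1, 3)).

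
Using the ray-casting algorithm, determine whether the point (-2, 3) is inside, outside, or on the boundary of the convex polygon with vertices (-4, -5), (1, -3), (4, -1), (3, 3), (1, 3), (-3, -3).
The point (-2, 3) lies strictly outside the polygon

Cast a horizontal ray to the right from the query point and count how many polygon edges it crosses (each edge strictly once or zero times, handled with the usual half-open convention). 
Parity of crossings → even ⇒ outside.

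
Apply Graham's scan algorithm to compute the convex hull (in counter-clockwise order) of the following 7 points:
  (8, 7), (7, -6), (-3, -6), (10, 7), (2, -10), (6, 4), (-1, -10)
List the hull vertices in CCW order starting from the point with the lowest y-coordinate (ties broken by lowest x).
Hull (CCW) = [(-1, -10), (2, -10), (7, -6), (10, 7), (8, 7), (-3, -6)]

Graham scan procedure:
  1. Find the pivot p₀ = point with lowest y (tie → lowest x): (-1, -10).
  2. Sort the remaining points by polar angle around p₀.
  3. Walk through sorted points, maintaining a stack; pop the top while the last three entries make a non-left turn (cross product ≤ 0).
  4. Final stack is the convex hull in CCW order: (-1, -10), (2, -10), (7, -6), (10, 7), (8, 7), (-3, -6).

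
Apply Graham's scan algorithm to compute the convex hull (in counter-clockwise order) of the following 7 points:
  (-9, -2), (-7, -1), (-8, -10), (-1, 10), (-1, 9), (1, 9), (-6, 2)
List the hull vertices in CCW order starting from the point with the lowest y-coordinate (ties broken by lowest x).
Hull (CCW) = [(-8, -10), (1, 9), (-1, 10), (-9, -2)]

Graham scan procedure:
  1. Find the pivot p₀ = point with lowest y (tie → lowest x): (-8, -10).
  2. Sort the remaining points by polar angle around p₀.
  3. Walk through sorted points, maintaining a stack; pop the top while the last three entries make a non-left turn (cross product ≤ 0).
  4. Final stack is the convex hull in CCW order: (-8, -10), (1, 9), (-1, 10), (-9, -2).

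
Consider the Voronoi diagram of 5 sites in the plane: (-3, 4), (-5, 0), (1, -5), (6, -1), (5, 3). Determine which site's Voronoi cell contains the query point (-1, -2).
Nearest site = (1, -5)

The Voronoi cell of site s contains exactly those query points closer to s than to any other site. Compute squared distances from q = (-1, -2) to each site:
  (1 − -1)² + (-5 − -2)² = 13
  (-5 − -1)² + (0 − -2)² = 20
  (-3 − -1)² + (4 − -2)² = 40
  (6 − -1)² + (-1 − -2)² = 50
  (5 − -1)² + (3 − -2)² = 61
Minimum is attained by (1, -5), so q lies in its Voronoi cell.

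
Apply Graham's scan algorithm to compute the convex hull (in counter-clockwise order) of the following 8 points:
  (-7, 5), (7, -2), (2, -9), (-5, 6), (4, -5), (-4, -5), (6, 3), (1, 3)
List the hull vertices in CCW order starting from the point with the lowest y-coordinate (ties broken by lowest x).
Hull (CCW) = [(2, -9), (7, -2), (6, 3), (-5, 6), (-7, 5), (-4, -5)]

Graham scan procedure:
  1. Find the pivot p₀ = point with lowest y (tie → lowest x): (2, -9).
  2. Sort the remaining points by polar angle around p₀.
  3. Walk through sorted points, maintaining a stack; pop the top while the last three entries make a non-left turn (cross product ≤ 0).
  4. Final stack is the convex hull in CCW order: (2, -9), (7, -2), (6, 3), (-5, 6), (-7, 5), (-4, -5).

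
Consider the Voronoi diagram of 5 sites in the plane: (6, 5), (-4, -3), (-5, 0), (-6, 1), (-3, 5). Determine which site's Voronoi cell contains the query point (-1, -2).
Nearest site = (-4, -3)

The Voronoi cell of site s contains exactly those query points closer to s than to any other site. Compute squared distances from q = (-1, -2) to each site:
  (-4 − -1)² + (-3 − -2)² = 10
  (-5 − -1)² + (0 − -2)² = 20
  (-6 − -1)² + (1 − -2)² = 34
  (-3 − -1)² + (5 − -2)² = 53
  (6 − -1)² + (5 − -2)² = 98
Minimum is attained by (-4, -3), so q lies in its Voronoi cell.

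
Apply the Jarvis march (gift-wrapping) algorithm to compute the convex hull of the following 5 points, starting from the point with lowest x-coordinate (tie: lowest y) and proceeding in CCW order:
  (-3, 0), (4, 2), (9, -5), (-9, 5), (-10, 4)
Hull (CCW) = [(-10, 4), (-3, 0), (9, -5), (4, 2), (-9, 5)]

Jarvis march: at each step, from the current hull vertex p, select the next vertex q as the point such that every other point lies strictly to the left of (or on) the directed line p → q. (Equivalently: for every other point r, the cross product (q − p) × (r − p) ≥ 0.)
Starting point (lowest x, tie lowest y): (-10, 4). Wrap until returning to start. Resulting hull: (-10, 4), (-3, 0), (9, -5), (4, 2), (-9, 5).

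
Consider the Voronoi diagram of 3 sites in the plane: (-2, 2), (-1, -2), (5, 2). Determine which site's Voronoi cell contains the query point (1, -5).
Nearest site = (-1, -2)

The Voronoi cell of site s contains exactly those query points closer to s than to any other site. Compute squared distances from q = (1, -5) to each site:
  (-1 − 1)² + (-2 − -5)² = 13
  (-2 − 1)² + (2 − -5)² = 58
  (5 − 1)² + (2 − -5)² = 65
Minimum is attained by (-1, -2), so q lies in its Voronoi cell.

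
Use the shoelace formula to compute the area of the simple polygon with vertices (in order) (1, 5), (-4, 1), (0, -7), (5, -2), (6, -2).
Area = 59

Shoelace formula: Area = (1/2) |Σ_i (x_i · y_{i+1} − x_{i+1} · y_i)| (indices mod n). Compute each cross term:
  (1)(1) − (-4)(5) = 21
  (-4)(-7) − (0)(1) = 28
  (0)(-2) − (5)(-7) = 35
  (5)(-2) − (6)(-2) = 2
  (6)(5) − (1)(-2) = 32
Sum = 118, so (signed) Area = 118/2 = 59, |Area| = 59.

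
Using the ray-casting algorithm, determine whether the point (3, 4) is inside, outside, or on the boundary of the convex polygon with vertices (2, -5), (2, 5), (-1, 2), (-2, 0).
The point (3, 4) lies strictly outside the polygon

Cast a horizontal ray to the right from the query point and count how many polygon edges it crosses (each edge strictly once or zero times, handled with the usual half-open convention). 
Parity of crossings → even ⇒ outside.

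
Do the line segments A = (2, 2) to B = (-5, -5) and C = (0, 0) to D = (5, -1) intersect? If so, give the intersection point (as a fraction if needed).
Yes; intersection at (0, 0) (t = 2/7 on AB, s = 0 on CD)

Parametrize AB as A + t(B − A) = (2 + -7 t, 2 + -7 t) and CD as C + s(D − C) = (0 + 5 s, 0 + -1 s). Solve the linear system for (t, s). Determinant = -42 ≠ 0, so a unique intersection of the containing lines exists. Solution: t = 2/7, s = 0 — both in [0, 1], so the segments cross. Intersection point: (0, 0).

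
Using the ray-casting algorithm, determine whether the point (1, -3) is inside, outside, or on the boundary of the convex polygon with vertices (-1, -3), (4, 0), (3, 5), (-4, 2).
The point (1, -3) lies strictly outside the polygon

Cast a horizontal ray to the right from the query point and count how many polygon edges it crosses (each edge strictly once or zero times, handled with the usual half-open convention). 
Parity of crossings → even ⇒ outside.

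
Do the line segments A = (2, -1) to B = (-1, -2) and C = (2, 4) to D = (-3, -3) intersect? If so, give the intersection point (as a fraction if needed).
No (intersection of containing lines falls outside at least one segment)

Parametrize and solve: t = 25/16, s = 15/16. At least one of these is outside [0, 1], so the segments do not intersect.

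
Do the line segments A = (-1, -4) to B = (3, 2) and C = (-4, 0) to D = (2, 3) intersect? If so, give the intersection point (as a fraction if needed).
No (intersection of containing lines falls outside at least one segment)

Parametrize and solve: t = 11/8, s = 17/12. At least one of these is outside [0, 1], so the segments do not intersect.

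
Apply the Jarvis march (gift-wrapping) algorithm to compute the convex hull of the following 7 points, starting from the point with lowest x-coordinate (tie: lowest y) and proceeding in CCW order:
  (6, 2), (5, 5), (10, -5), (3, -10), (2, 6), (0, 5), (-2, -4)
Hull (CCW) = [(-2, -4), (3, -10), (10, -5), (5, 5), (2, 6), (0, 5)]

Jarvis march: at each step, from the current hull vertex p, select the next vertex q as the point such that every other point lies strictly to the left of (or on) the directed line p → q. (Equivalently: for every other point r, the cross product (q − p) × (r − p) ≥ 0.)
Starting point (lowest x, tie lowest y): (-2, -4). Wrap until returning to start. Resulting hull: (-2, -4), (3, -10), (10, -5), (5, 5), (2, 6), (0, 5).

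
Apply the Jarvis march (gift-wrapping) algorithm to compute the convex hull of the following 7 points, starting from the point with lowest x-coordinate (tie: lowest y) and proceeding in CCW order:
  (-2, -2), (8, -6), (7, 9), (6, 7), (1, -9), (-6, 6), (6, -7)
Hull (CCW) = [(-6, 6), (1, -9), (6, -7), (8, -6), (7, 9)]

Jarvis march: at each step, from the current hull vertex p, select the next vertex q as the point such that every other point lies strictly to the left of (or on) the directed line p → q. (Equivalently: for every other point r, the cross product (q − p) × (r − p) ≥ 0.)
Starting point (lowest x, tie lowest y): (-6, 6). Wrap until returning to start. Resulting hull: (-6, 6), (1, -9), (6, -7), (8, -6), (7, 9).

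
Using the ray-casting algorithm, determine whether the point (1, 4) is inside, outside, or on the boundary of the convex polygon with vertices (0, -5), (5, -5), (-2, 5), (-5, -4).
The point (1, 4) lies strictly outside the polygon

Cast a horizontal ray to the right from the query point and count how many polygon edges it crosses (each edge strictly once or zero times, handled with the usual half-open convention). 
Parity of crossings → even ⇒ outside.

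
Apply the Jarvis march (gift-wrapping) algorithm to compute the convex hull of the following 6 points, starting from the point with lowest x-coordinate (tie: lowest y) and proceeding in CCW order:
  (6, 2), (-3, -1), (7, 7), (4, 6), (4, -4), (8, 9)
Hull (CCW) = [(-3, -1), (4, -4), (6, 2), (8, 9), (4, 6)]

Jarvis march: at each step, from the current hull vertex p, select the next vertex q as the point such that every other point lies strictly to the left of (or on) the directed line p → q. (Equivalently: for every other point r, the cross product (q − p) × (r − p) ≥ 0.)
Starting point (lowest x, tie lowest y): (-3, -1). Wrap until returning to start. Resulting hull: (-3, -1), (4, -4), (6, 2), (8, 9), (4, 6).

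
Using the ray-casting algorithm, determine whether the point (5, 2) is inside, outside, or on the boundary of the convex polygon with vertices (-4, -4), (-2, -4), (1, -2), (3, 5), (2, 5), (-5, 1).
The point (5, 2) lies strictly outside the polygon

Cast a horizontal ray to the right from the query point and count how many polygon edges it crosses (each edge strictly once or zero times, handled with the usual half-open convention). 
Parity of crossings → even ⇒ outside.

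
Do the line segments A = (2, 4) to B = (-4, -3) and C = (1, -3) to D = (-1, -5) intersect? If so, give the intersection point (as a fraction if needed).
No (intersection of containing lines falls outside at least one segment)

Parametrize and solve: t = 6, s = 35/2. At least one of these is outside [0, 1], so the segments do not intersect.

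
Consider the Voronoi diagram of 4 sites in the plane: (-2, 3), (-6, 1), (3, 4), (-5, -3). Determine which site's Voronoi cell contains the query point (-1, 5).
Nearest site = (-2, 3)

The Voronoi cell of site s contains exactly those query points closer to s than to any other site. Compute squared distances from q = (-1, 5) to each site:
  (-2 − -1)² + (3 − 5)² = 5
  (3 − -1)² + (4 − 5)² = 17
  (-6 − -1)² + (1 − 5)² = 41
  (-5 − -1)² + (-3 − 5)² = 80
Minimum is attained by (-2, 3), so q lies in its Voronoi cell.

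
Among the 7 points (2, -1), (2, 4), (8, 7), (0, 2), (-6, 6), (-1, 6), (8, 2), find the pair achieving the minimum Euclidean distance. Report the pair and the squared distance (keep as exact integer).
Pair = ((2, 4), (0, 2)); squared distance = 8

Compute all C(7, 2) = 21 pairwise squared distances (x_i − x_j)² + (y_i − y_j)². The minimum is 8, attained by the pair ((2, 4), (0, 2)).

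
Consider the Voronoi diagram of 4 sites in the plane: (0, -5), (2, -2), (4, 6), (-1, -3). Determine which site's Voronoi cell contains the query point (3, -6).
Nearest site = (0, -5)

The Voronoi cell of site s contains exactly those query points closer to s than to any other site. Compute squared distances from q = (3, -6) to each site:
  (0 − 3)² + (-5 − -6)² = 10
  (2 − 3)² + (-2 − -6)² = 17
  (-1 − 3)² + (-3 − -6)² = 25
  (4 − 3)² + (6 − -6)² = 145
Minimum is attained by (0, -5), so q lies in its Voronoi cell.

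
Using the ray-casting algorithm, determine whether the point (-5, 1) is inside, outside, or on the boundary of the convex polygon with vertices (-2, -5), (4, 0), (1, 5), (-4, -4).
The point (-5, 1) lies strictly outside the polygon

Cast a horizontal ray to the right from the query point and count how many polygon edges it crosses (each edge strictly once or zero times, handled with the usual half-open convention). 
Parity of crossings → even ⇒ outside.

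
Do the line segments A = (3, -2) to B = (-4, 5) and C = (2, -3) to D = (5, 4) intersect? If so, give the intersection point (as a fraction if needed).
Yes; intersection at (13/5, -8/5) (t = 2/35 on AB, s = 1/5 on CD)

Parametrize AB as A + t(B − A) = (3 + -7 t, -2 + 7 t) and CD as C + s(D − C) = (2 + 3 s, -3 + 7 s). Solve the linear system for (t, s). Determinant = 70 ≠ 0, so a unique intersection of the containing lines exists. Solution: t = 2/35, s = 1/5 — both in [0, 1], so the segments cross. Intersection point: (13/5, -8/5).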